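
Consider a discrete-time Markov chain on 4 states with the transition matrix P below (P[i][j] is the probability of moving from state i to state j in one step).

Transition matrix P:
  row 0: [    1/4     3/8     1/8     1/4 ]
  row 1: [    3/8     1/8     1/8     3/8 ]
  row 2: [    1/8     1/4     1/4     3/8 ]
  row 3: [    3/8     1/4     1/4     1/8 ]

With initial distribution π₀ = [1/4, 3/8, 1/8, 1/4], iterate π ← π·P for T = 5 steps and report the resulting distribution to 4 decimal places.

t=0: π = [0.2500, 0.3750, 0.1250, 0.2500]
t=1: π = [0.3125, 0.2344, 0.1719, 0.2813]
t=2: π = [0.2930, 0.2598, 0.1816, 0.2656]
t=3: π = [0.2930, 0.2542, 0.1809, 0.2720]
t=4: π = [0.2932, 0.2549, 0.1816, 0.2704]
t=5: π = [0.2930, 0.2548, 0.1815, 0.2708]

π = [0.2930, 0.2548, 0.1815, 0.2708]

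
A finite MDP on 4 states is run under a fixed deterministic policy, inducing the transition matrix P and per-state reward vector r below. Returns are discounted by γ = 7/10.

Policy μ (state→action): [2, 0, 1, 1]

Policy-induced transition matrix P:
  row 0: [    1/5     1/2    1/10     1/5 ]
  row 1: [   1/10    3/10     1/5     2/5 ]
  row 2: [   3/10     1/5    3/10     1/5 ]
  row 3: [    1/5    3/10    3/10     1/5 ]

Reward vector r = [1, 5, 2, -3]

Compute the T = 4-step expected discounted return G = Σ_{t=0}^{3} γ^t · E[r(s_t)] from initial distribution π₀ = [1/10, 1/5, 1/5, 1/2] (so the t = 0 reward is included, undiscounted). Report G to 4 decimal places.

t=0: π = [0.1000, 0.2000, 0.2000, 0.5000], E[r] = 0.0000, γ^t·E[r] = 0.000000, running G = 0.000000
t=1: π = [0.2000, 0.3000, 0.2600, 0.2400], E[r] = 1.5000, γ^t·E[r] = 1.050000, running G = 1.050000
t=2: π = [0.1960, 0.3140, 0.2300, 0.2600], E[r] = 1.4460, γ^t·E[r] = 0.708540, running G = 1.758540
t=3: π = [0.1916, 0.3162, 0.2294, 0.2628], E[r] = 1.4430, γ^t·E[r] = 0.494949, running G = 2.253489

G = 2.2535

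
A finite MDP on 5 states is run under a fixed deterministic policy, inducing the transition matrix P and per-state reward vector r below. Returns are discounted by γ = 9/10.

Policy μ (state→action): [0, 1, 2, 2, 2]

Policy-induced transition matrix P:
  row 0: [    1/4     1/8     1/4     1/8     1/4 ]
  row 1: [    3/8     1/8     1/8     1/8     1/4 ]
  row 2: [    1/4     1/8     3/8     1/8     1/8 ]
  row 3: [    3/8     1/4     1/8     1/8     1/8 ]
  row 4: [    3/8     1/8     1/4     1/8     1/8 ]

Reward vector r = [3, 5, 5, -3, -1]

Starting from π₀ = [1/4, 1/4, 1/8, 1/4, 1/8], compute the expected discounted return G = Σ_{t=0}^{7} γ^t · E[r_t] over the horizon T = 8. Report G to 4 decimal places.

G = 12.4593

t=0: π = [0.2500, 0.2500, 0.1250, 0.2500, 0.1250], E[r] = 1.7500, γ^t·E[r] = 1.750000, running G = 1.750000
t=1: π = [0.3281, 0.1563, 0.2031, 0.1250, 0.1875], E[r] = 2.2188, γ^t·E[r] = 1.996875, running G = 3.746875
t=2: π = [0.3086, 0.1406, 0.2402, 0.1250, 0.1855], E[r] = 2.2695, γ^t·E[r] = 1.838320, running G = 5.585195
t=3: π = [0.3064, 0.1406, 0.2468, 0.1250, 0.1812], E[r] = 2.3003, γ^t·E[r] = 1.676914, running G = 7.262109
t=4: π = [0.3058, 0.1406, 0.2477, 0.1250, 0.1809], E[r] = 2.3030, γ^t·E[r] = 1.511024, running G = 8.773133
t=5: π = [0.3058, 0.1406, 0.2478, 0.1250, 0.1808], E[r] = 2.3035, γ^t·E[r] = 1.360206, running G = 10.133339
t=6: π = [0.3058, 0.1406, 0.2478, 0.1250, 0.1808], E[r] = 2.3036, γ^t·E[r] = 1.224208, running G = 11.357547
t=7: π = [0.3058, 0.1406, 0.2478, 0.1250, 0.1808], E[r] = 2.3036, γ^t·E[r] = 1.101791, running G = 12.459337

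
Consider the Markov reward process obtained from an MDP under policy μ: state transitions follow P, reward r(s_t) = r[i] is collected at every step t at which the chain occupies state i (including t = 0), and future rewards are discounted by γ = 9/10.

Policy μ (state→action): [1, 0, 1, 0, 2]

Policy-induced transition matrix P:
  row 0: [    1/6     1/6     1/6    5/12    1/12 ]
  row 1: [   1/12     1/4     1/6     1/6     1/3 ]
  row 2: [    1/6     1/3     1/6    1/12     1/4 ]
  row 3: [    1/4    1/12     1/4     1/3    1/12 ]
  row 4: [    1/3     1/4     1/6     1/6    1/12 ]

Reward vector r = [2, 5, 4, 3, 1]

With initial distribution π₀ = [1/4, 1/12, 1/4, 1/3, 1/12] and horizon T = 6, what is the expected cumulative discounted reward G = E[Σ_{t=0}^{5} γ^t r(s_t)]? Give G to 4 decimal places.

t=0: π = [0.2500, 0.0833, 0.2500, 0.3333, 0.0833], E[r] = 3.0000, γ^t·E[r] = 3.000000, running G = 3.000000
t=1: π = [0.2014, 0.1944, 0.1944, 0.2639, 0.1458], E[r] = 3.0903, γ^t·E[r] = 2.781250, running G = 5.781250
t=2: π = [0.1968, 0.2054, 0.1887, 0.2448, 0.1644], E[r] = 3.0741, γ^t·E[r] = 2.490000, running G = 8.271250
t=3: π = [0.1973, 0.2085, 0.1871, 0.2409, 0.1661], E[r] = 3.0745, γ^t·E[r] = 2.241316, running G = 10.512566
t=4: π = [0.1971, 0.2090, 0.1867, 0.2406, 0.1666], E[r] = 3.0744, γ^t·E[r] = 2.017100, running G = 12.529667
t=5: π = [0.1971, 0.2090, 0.1867, 0.2405, 0.1667], E[r] = 3.0743, γ^t·E[r] = 1.815358, running G = 14.345025

G = 14.3450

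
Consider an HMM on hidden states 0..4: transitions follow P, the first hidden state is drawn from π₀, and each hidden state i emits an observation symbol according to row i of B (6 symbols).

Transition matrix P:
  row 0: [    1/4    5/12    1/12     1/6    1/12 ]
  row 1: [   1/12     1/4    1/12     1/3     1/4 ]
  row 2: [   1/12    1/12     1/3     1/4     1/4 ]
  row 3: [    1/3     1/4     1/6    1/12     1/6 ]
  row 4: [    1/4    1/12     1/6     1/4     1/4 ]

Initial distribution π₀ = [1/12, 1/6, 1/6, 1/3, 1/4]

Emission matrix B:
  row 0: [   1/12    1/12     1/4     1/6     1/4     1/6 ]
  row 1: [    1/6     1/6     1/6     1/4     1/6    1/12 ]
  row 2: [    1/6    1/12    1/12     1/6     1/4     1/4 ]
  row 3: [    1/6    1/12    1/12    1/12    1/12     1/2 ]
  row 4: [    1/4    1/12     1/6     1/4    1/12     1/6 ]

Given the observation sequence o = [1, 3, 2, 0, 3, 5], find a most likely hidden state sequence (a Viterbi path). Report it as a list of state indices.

t=0: δ = [6.944e-03, 2.778e-02, 1.389e-02, 2.778e-02, 2.083e-02]  (obs o_0=1)
t=1: δ = [1.543e-03, 1.736e-03, 7.716e-04, 7.716e-04, 1.736e-03]  ψ = [3, 1, 2, 1, 1]  (obs o_1=3)
t=2: δ = [1.085e-04, 1.072e-04, 2.411e-05, 4.823e-05, 7.234e-05]  ψ = [4, 0, 4, 1, 1]  (obs o_2=2)
t=3: δ = [2.261e-06, 7.535e-06, 2.009e-06, 5.954e-06, 6.698e-06]  ψ = [0, 0, 4, 1, 1]  (obs o_3=0)
t=4: δ = [3.308e-07, 4.710e-07, 1.861e-07, 2.093e-07, 4.710e-07]  ψ = [3, 1, 4, 1, 1]  (obs o_4=3)
t=5: δ = [1.962e-08, 1.148e-08, 1.962e-08, 7.849e-08, 1.962e-08]  ψ = [4, 0, 4, 1, 1]  (obs o_5=5)
backtrack: best end state = 3; path = [1, 4, 0, 1, 1, 3]

path = [1, 4, 0, 1, 1, 3]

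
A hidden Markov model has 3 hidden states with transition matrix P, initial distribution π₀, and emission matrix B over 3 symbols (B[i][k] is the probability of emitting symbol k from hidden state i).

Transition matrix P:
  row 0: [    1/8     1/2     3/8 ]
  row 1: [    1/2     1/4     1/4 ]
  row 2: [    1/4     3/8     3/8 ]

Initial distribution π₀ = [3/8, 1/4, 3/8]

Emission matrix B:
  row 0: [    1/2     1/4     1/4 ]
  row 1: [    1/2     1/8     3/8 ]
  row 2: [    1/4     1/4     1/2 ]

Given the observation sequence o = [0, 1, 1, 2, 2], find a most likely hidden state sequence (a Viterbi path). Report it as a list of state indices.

path = [0, 2, 2, 2, 2]

t=0: δ = [1.875e-01, 1.250e-01, 9.375e-02]  (obs o_0=0)
t=1: δ = [1.562e-02, 1.172e-02, 1.758e-02]  ψ = [1, 0, 0]  (obs o_1=1)
t=2: δ = [1.465e-03, 9.766e-04, 1.648e-03]  ψ = [1, 0, 2]  (obs o_2=1)
t=3: δ = [1.221e-04, 2.747e-04, 3.090e-04]  ψ = [1, 0, 2]  (obs o_3=2)
t=4: δ = [3.433e-05, 4.345e-05, 5.794e-05]  ψ = [1, 2, 2]  (obs o_4=2)
backtrack: best end state = 2; path = [0, 2, 2, 2, 2]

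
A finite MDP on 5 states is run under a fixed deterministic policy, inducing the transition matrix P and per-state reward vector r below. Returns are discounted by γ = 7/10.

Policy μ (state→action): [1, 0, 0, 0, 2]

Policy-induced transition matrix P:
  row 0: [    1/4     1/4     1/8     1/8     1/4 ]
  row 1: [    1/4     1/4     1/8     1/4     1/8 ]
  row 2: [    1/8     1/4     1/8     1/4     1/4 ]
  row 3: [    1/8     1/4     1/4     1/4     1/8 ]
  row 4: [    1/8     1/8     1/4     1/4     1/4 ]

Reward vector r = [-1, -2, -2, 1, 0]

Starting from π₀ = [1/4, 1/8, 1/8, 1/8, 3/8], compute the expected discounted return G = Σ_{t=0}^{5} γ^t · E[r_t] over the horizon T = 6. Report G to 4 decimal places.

G = -2.0716

t=0: π = [0.2500, 0.1250, 0.1250, 0.1250, 0.3750], E[r] = -0.6250, γ^t·E[r] = -0.625000, running G = -0.625000
t=1: π = [0.1719, 0.2031, 0.1875, 0.2188, 0.2188], E[r] = -0.7344, γ^t·E[r] = -0.514063, running G = -1.139063
t=2: π = [0.1719, 0.2227, 0.1797, 0.2285, 0.1973], E[r] = -0.7480, γ^t·E[r] = -0.366543, running G = -1.505605
t=3: π = [0.1743, 0.2253, 0.1782, 0.2285, 0.1936], E[r] = -0.7529, γ^t·E[r] = -0.258255, running G = -1.763860
t=4: π = [0.1750, 0.2258, 0.1778, 0.2282, 0.1933], E[r] = -0.7539, γ^t·E[r] = -0.181006, running G = -1.944866
t=5: π = [0.1751, 0.2258, 0.1777, 0.2281, 0.1932], E[r] = -0.7540, γ^t·E[r] = -0.126728, running G = -2.071594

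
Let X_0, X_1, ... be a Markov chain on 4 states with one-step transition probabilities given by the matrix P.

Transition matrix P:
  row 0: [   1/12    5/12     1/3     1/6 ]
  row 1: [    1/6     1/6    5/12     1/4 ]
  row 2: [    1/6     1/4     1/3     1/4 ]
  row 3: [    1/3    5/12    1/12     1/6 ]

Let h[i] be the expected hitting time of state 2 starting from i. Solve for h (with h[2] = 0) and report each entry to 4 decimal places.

First-step conditioning: h[2] = 0; for i ≠ 2, h[i] = 1 + Σ_k P[i][k]·h[k].
  h[0] = 1 + 1/12·h[0] + 5/12·h[1] + 1/6·h[3]
  h[1] = 1 + 1/6·h[0] + 1/6·h[1] + 1/4·h[3]
  h[3] = 1 + 1/3·h[0] + 5/12·h[1] + 1/6·h[3]
Solving the 3×3 linear system over states ≠ 2 gives exactly h = [16/5, 76/25, 0, 4] (h[2] = 0 is the target).

h = [3.2000, 3.0400, 0.0000, 4.0000]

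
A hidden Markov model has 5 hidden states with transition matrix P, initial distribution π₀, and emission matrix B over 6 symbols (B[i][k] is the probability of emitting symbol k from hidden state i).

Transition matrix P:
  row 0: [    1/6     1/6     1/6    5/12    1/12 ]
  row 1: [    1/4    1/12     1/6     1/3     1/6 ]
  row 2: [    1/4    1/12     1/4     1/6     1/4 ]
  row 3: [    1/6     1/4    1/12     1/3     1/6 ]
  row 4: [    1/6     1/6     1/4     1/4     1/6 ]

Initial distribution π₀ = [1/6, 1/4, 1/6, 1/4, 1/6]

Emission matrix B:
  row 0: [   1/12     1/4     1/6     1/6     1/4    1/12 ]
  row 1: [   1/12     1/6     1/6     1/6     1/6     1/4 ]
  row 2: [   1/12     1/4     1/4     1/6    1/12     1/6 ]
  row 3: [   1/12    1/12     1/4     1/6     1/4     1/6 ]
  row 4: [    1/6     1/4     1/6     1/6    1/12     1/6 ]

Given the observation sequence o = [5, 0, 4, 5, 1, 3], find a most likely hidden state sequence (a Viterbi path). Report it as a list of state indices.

path = [1, 3, 3, 1, 0, 3]

t=0: δ = [1.389e-02, 6.250e-02, 2.778e-02, 4.167e-02, 2.778e-02]  (obs o_0=5)
t=1: δ = [1.302e-03, 8.681e-04, 8.681e-04, 1.736e-03, 1.736e-03]  ψ = [1, 3, 1, 1, 1]  (obs o_1=0)
t=2: δ = [7.234e-05, 7.234e-05, 3.617e-05, 1.447e-04, 2.411e-05]  ψ = [3, 3, 4, 3, 3]  (obs o_2=4)
t=3: δ = [2.009e-06, 9.042e-06, 2.009e-06, 8.038e-06, 4.019e-06]  ψ = [3, 3, 0, 3, 3]  (obs o_3=5)
t=4: δ = [5.651e-07, 3.349e-07, 3.768e-07, 2.512e-07, 3.768e-07]  ψ = [1, 3, 1, 1, 1]  (obs o_4=1)
t=5: δ = [1.570e-08, 1.570e-08, 1.570e-08, 3.925e-08, 1.570e-08]  ψ = [0, 0, 0, 0, 2]  (obs o_5=3)
backtrack: best end state = 3; path = [1, 3, 3, 1, 0, 3]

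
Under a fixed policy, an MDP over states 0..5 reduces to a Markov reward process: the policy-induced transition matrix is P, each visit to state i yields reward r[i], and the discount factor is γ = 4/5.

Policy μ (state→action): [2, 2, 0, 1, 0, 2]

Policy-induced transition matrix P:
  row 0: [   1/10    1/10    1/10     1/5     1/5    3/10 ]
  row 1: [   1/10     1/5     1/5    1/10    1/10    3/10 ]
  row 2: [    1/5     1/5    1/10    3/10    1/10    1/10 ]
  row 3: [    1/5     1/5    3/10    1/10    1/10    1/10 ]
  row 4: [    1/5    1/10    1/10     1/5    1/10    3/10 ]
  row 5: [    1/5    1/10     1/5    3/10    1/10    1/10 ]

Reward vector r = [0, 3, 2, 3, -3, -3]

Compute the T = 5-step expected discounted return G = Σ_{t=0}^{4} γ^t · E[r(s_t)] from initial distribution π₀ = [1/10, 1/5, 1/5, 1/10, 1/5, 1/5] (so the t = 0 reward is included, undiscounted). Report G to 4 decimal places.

G = 1.2543

t=0: π = [0.1000, 0.2000, 0.2000, 0.1000, 0.2000, 0.2000], E[r] = 0.1000, γ^t·E[r] = 0.100000, running G = 0.100000
t=1: π = [0.1700, 0.1500, 0.1600, 0.2100, 0.1100, 0.2000], E[r] = 0.4700, γ^t·E[r] = 0.376000, running G = 0.476000
t=2: π = [0.1680, 0.1520, 0.1770, 0.2000, 0.1170, 0.1860], E[r] = 0.5010, γ^t·E[r] = 0.320640, running G = 0.796640
t=3: π = [0.1680, 0.1529, 0.1738, 0.2011, 0.1168, 0.1874], E[r] = 0.4970, γ^t·E[r] = 0.254464, running G = 1.051104
t=4: π = [0.1679, 0.1528, 0.1743, 0.2007, 0.1168, 0.1875], E[r] = 0.4960, γ^t·E[r] = 0.203153, running G = 1.254257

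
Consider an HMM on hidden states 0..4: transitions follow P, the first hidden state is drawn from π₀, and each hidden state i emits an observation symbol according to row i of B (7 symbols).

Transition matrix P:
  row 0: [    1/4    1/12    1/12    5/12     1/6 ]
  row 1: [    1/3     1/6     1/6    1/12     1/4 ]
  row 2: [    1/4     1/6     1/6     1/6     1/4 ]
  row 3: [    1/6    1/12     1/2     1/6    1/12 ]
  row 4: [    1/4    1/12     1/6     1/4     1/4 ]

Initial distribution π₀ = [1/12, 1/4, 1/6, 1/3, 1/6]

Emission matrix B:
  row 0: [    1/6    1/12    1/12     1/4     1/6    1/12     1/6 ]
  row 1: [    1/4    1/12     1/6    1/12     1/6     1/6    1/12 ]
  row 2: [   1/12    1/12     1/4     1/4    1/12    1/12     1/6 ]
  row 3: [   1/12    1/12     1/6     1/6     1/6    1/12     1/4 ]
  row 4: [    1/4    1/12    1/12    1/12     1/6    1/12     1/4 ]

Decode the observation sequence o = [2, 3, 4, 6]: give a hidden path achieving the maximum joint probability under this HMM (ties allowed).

t=0: δ = [6.944e-03, 4.167e-02, 4.167e-02, 5.556e-02, 1.389e-02]  (obs o_0=2)
t=1: δ = [3.472e-03, 5.787e-04, 6.944e-03, 1.543e-03, 8.681e-04]  ψ = [1, 1, 3, 3, 1]  (obs o_1=3)
t=2: δ = [2.894e-04, 1.929e-04, 9.645e-05, 2.411e-04, 2.894e-04]  ψ = [2, 2, 2, 0, 2]  (obs o_2=4)
t=3: δ = [1.206e-05, 2.679e-06, 2.009e-05, 3.014e-05, 1.808e-05]  ψ = [0, 1, 3, 0, 4]  (obs o_3=6)
backtrack: best end state = 3; path = [3, 2, 0, 3]

path = [3, 2, 0, 3]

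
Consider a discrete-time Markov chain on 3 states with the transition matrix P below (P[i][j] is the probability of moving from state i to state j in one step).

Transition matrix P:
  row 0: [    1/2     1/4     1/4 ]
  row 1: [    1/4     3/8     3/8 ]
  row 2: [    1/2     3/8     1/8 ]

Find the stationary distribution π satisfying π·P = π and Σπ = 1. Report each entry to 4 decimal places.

Balance equations π_j = Σ_i π_i·P[i][j]:
  π_0 = 1/2·π_0 + 1/4·π_1 + 1/2·π_2
  π_1 = 1/4·π_0 + 3/8·π_1 + 3/8·π_2
  normalize: π_0 + π_1 + π_2 = 1
Solving the linear system gives exactly π = [13/31, 10/31, 8/31].

π = [0.4194, 0.3226, 0.2581]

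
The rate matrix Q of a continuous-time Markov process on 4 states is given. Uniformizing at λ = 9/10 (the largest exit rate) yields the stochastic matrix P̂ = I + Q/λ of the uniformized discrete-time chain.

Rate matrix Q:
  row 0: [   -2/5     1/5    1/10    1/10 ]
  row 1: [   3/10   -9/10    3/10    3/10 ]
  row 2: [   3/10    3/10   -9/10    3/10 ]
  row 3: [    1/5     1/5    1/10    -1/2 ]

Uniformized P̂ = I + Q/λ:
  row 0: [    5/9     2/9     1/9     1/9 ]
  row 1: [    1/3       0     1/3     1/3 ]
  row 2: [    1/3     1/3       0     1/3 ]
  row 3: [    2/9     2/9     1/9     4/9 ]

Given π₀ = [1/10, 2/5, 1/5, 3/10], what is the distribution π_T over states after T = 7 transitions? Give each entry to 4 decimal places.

t=0: π = [0.1000, 0.4000, 0.2000, 0.3000]
t=1: π = [0.3222, 0.1556, 0.1778, 0.3444]
t=2: π = [0.3667, 0.2074, 0.1259, 0.3000]
t=3: π = [0.3815, 0.1901, 0.1432, 0.2852]
t=4: π = [0.3864, 0.1959, 0.1374, 0.2802]
t=5: π = [0.3881, 0.1940, 0.1394, 0.2786]
t=6: π = [0.3886, 0.1946, 0.1387, 0.2781]
t=7: π = [0.3888, 0.1944, 0.1389, 0.2779]

π = [0.3888, 0.1944, 0.1389, 0.2779]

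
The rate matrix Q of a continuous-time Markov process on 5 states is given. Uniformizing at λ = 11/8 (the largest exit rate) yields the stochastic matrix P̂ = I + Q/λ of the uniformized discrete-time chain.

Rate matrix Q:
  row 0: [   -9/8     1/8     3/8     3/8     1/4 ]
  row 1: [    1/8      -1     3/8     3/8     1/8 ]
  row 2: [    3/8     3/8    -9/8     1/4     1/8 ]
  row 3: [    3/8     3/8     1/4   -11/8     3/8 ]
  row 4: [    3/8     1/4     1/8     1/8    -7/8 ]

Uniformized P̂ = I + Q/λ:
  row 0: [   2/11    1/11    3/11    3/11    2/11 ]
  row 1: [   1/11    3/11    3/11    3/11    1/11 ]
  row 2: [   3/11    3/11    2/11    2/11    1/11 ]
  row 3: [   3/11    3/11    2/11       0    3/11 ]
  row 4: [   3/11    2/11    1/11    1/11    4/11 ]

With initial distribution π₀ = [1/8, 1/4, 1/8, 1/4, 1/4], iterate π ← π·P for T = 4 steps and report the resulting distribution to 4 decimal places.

t=0: π = [0.1250, 0.2500, 0.1250, 0.2500, 0.2500]
t=1: π = [0.2159, 0.2273, 0.1932, 0.1477, 0.2159]
t=2: π = [0.2118, 0.2138, 0.2025, 0.1756, 0.1963]
t=3: π = [0.2146, 0.2164, 0.2027, 0.1707, 0.1956]
t=4: π = [0.2139, 0.2159, 0.2032, 0.1722, 0.1948]

π = [0.2139, 0.2159, 0.2032, 0.1722, 0.1948]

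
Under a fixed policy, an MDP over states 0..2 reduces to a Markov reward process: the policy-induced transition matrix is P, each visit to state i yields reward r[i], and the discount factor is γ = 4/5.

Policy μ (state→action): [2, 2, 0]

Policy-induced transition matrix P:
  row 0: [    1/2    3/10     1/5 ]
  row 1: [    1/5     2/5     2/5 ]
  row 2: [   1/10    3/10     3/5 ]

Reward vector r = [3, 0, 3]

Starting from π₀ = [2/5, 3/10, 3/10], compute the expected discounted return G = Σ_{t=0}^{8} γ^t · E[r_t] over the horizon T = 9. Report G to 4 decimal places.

t=0: π = [0.4000, 0.3000, 0.3000], E[r] = 2.1000, γ^t·E[r] = 2.100000, running G = 2.100000
t=1: π = [0.2900, 0.3300, 0.3800], E[r] = 2.0100, γ^t·E[r] = 1.608000, running G = 3.708000
t=2: π = [0.2490, 0.3330, 0.4180], E[r] = 2.0010, γ^t·E[r] = 1.280640, running G = 4.988640
t=3: π = [0.2329, 0.3333, 0.4338], E[r] = 2.0001, γ^t·E[r] = 1.024051, running G = 6.012691
t=4: π = [0.2265, 0.3333, 0.4402], E[r] = 2.0000, γ^t·E[r] = 0.819204, running G = 6.831895
t=5: π = [0.2239, 0.3333, 0.4427], E[r] = 2.0000, γ^t·E[r] = 0.655360, running G = 7.487256
t=6: π = [0.2229, 0.3333, 0.4438], E[r] = 2.0000, γ^t·E[r] = 0.524288, running G = 8.011544
t=7: π = [0.2225, 0.3333, 0.4442], E[r] = 2.0000, γ^t·E[r] = 0.419430, running G = 8.430974
t=8: π = [0.2223, 0.3333, 0.4443], E[r] = 2.0000, γ^t·E[r] = 0.335544, running G = 8.766518

G = 8.7665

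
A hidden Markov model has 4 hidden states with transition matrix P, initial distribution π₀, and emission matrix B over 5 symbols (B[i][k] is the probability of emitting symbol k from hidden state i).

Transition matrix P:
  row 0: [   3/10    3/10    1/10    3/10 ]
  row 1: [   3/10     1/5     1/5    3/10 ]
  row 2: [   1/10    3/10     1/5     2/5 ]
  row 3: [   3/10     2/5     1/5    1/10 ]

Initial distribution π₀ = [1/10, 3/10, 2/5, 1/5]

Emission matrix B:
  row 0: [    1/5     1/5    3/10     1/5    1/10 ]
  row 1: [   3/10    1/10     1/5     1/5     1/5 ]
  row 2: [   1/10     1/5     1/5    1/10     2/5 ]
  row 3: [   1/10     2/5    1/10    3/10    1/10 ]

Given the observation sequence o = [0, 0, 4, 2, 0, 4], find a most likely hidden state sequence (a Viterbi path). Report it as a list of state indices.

t=0: δ = [2.000e-02, 9.000e-02, 4.000e-02, 2.000e-02]  (obs o_0=0)
t=1: δ = [5.400e-03, 5.400e-03, 1.800e-03, 2.700e-03]  ψ = [1, 1, 1, 1]  (obs o_1=0)
t=2: δ = [1.620e-04, 3.240e-04, 4.320e-04, 1.620e-04]  ψ = [0, 0, 1, 0]  (obs o_2=4)
t=3: δ = [2.916e-05, 2.592e-05, 1.728e-05, 1.728e-05]  ψ = [1, 2, 2, 2]  (obs o_3=2)
t=4: δ = [1.750e-06, 2.624e-06, 5.184e-07, 8.748e-07]  ψ = [0, 0, 1, 0]  (obs o_4=0)
t=5: δ = [7.873e-08, 1.050e-07, 2.100e-07, 7.873e-08]  ψ = [1, 0, 1, 1]  (obs o_5=4)
backtrack: best end state = 2; path = [1, 0, 1, 0, 1, 2]

path = [1, 0, 1, 0, 1, 2]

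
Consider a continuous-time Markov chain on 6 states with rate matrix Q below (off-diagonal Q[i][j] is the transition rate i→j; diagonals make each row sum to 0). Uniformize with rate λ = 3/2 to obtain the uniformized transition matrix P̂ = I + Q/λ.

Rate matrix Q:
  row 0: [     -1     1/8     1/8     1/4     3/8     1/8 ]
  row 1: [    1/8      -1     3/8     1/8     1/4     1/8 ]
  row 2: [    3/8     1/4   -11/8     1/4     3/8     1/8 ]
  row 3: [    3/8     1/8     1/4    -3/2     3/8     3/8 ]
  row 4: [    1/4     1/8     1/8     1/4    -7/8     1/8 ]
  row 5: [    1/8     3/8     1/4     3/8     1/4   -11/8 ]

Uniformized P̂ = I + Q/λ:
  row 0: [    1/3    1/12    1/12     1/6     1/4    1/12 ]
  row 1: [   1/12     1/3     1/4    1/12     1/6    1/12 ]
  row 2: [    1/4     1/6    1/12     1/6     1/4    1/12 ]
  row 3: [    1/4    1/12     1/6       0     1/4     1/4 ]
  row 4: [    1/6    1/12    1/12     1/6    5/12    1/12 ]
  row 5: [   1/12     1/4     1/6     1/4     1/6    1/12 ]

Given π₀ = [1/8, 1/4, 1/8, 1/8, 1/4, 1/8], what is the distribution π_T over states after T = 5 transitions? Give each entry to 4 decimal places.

π = [0.2012, 0.1493, 0.1288, 0.1398, 0.2743, 0.1066]

t=0: π = [0.1250, 0.2500, 0.1250, 0.1250, 0.2500, 0.1250]
t=1: π = [0.1771, 0.1771, 0.1458, 0.1354, 0.2604, 0.1042]
t=2: π = [0.1962, 0.1571, 0.1328, 0.1380, 0.2700, 0.1059]
t=3: π = [0.2000, 0.1513, 0.1298, 0.1394, 0.2731, 0.1063]
t=4: π = [0.2010, 0.1497, 0.1290, 0.1397, 0.2740, 0.1066]
t=5: π = [0.2012, 0.1493, 0.1288, 0.1398, 0.2743, 0.1066]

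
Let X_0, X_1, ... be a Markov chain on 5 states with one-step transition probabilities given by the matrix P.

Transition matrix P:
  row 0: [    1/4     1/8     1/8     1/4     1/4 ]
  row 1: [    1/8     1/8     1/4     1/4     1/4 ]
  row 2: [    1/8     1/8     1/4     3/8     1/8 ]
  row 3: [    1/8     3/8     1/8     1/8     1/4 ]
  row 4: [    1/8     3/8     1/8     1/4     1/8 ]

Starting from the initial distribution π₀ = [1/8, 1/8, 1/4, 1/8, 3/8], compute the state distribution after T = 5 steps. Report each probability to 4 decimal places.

t=0: π = [0.1250, 0.1250, 0.2500, 0.1250, 0.3750]
t=1: π = [0.1406, 0.2500, 0.1719, 0.2656, 0.1719]
t=2: π = [0.1426, 0.2344, 0.1777, 0.2383, 0.2070]
t=3: π = [0.1428, 0.2363, 0.1765, 0.2424, 0.2019]
t=4: π = [0.1429, 0.2361, 0.1766, 0.2418, 0.2027]
t=5: π = [0.1429, 0.2361, 0.1766, 0.2419, 0.2026]

π = [0.1429, 0.2361, 0.1766, 0.2419, 0.2026]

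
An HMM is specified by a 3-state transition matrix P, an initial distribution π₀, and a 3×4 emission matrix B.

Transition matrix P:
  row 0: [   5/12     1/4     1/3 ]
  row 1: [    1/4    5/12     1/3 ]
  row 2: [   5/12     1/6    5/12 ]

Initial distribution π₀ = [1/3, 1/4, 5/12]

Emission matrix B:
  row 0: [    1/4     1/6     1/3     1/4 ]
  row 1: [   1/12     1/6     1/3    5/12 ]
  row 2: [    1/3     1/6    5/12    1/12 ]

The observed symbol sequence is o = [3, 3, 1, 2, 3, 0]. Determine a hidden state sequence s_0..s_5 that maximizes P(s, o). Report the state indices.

t=0: δ = [8.333e-02, 1.042e-01, 3.472e-02]  (obs o_0=3)
t=1: δ = [8.681e-03, 1.808e-02, 2.894e-03]  ψ = [0, 1, 1]  (obs o_1=3)
t=2: δ = [7.535e-04, 1.256e-03, 1.005e-03]  ψ = [1, 1, 1]  (obs o_2=1)
t=3: δ = [1.395e-04, 1.744e-04, 1.744e-04]  ψ = [2, 1, 1]  (obs o_3=2)
t=4: δ = [1.817e-05, 3.028e-05, 6.056e-06]  ψ = [2, 1, 2]  (obs o_4=3)
t=5: δ = [1.893e-06, 1.051e-06, 3.365e-06]  ψ = [0, 1, 1]  (obs o_5=0)
backtrack: best end state = 2; path = [1, 1, 1, 1, 1, 2]

path = [1, 1, 1, 1, 1, 2]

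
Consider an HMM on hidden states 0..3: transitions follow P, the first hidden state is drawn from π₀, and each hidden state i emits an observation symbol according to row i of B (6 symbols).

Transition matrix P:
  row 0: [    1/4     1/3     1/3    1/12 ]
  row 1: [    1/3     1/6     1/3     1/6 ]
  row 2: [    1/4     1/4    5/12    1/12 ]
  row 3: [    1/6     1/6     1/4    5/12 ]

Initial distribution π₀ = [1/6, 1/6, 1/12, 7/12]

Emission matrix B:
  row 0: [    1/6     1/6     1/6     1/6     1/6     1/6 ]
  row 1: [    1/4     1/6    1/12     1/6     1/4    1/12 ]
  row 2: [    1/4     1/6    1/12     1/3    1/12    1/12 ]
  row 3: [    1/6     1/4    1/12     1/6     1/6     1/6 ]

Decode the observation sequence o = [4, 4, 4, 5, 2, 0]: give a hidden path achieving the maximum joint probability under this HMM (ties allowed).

path = [3, 3, 3, 3, 3, 3]

t=0: δ = [2.778e-02, 4.167e-02, 6.944e-03, 9.722e-02]  (obs o_0=4)
t=1: δ = [2.701e-03, 4.051e-03, 2.025e-03, 6.752e-03]  ψ = [3, 3, 3, 3]  (obs o_1=4)
t=2: δ = [2.251e-04, 2.813e-04, 1.407e-04, 4.689e-04]  ψ = [1, 3, 3, 3]  (obs o_2=4)
t=3: δ = [1.563e-05, 6.512e-06, 9.768e-06, 3.256e-05]  ψ = [1, 3, 3, 3]  (obs o_3=5)
t=4: δ = [9.044e-07, 4.522e-07, 6.783e-07, 1.131e-06]  ψ = [3, 3, 3, 3]  (obs o_4=2)
t=5: δ = [3.768e-08, 7.537e-08, 7.537e-08, 7.851e-08]  ψ = [0, 0, 0, 3]  (obs o_5=0)
backtrack: best end state = 3; path = [3, 3, 3, 3, 3, 3]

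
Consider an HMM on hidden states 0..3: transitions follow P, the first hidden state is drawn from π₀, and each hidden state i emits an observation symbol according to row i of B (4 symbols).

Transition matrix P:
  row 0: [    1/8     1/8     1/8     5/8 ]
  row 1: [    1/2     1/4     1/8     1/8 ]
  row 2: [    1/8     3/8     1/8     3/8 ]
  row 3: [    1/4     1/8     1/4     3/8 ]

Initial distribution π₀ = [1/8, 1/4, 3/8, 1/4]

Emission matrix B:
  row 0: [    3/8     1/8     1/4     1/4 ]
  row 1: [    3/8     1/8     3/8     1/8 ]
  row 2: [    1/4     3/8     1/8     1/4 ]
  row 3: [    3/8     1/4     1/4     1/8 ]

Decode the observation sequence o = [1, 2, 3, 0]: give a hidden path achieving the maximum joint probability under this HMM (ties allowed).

path = [2, 1, 0, 3]

t=0: δ = [1.562e-02, 3.125e-02, 1.406e-01, 6.250e-02]  (obs o_0=1)
t=1: δ = [4.395e-03, 1.978e-02, 2.197e-03, 1.318e-02]  ψ = [2, 2, 2, 2]  (obs o_1=2)
t=2: δ = [2.472e-03, 6.180e-04, 8.240e-04, 6.180e-04]  ψ = [1, 1, 3, 3]  (obs o_2=3)
t=3: δ = [1.159e-04, 1.159e-04, 7.725e-05, 5.794e-04]  ψ = [0, 0, 0, 0]  (obs o_3=0)
backtrack: best end state = 3; path = [2, 1, 0, 3]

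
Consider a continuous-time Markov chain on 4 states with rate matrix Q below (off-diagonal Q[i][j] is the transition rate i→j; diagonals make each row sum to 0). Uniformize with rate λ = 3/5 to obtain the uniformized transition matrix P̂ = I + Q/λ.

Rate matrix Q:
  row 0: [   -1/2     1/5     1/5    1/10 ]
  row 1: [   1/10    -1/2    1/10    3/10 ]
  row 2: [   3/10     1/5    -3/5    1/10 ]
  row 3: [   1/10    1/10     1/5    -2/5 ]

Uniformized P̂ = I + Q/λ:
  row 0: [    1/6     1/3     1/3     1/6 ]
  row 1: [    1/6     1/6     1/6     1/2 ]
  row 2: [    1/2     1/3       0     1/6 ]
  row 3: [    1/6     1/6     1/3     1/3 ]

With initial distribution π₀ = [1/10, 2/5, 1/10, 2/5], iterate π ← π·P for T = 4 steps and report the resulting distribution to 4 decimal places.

π = [0.2398, 0.2434, 0.2194, 0.2974]

t=0: π = [0.1000, 0.4000, 0.1000, 0.4000]
t=1: π = [0.2000, 0.2000, 0.2333, 0.3667]
t=2: π = [0.2444, 0.2389, 0.2222, 0.2944]
t=3: π = [0.2407, 0.2444, 0.2194, 0.2954]
t=4: π = [0.2398, 0.2434, 0.2194, 0.2974]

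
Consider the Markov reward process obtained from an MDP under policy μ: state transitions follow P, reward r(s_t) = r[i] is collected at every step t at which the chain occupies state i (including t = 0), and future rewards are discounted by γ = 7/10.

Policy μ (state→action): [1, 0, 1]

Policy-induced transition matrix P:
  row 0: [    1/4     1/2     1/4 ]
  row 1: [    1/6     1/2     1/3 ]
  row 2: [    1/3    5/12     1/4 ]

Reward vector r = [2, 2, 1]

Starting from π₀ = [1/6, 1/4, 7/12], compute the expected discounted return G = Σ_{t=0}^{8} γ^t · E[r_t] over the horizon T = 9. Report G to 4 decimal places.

t=0: π = [0.1667, 0.2500, 0.5833], E[r] = 1.4167, γ^t·E[r] = 1.416667, running G = 1.416667
t=1: π = [0.2778, 0.4514, 0.2708], E[r] = 1.7292, γ^t·E[r] = 1.210417, running G = 2.627083
t=2: π = [0.2350, 0.4774, 0.2876], E[r] = 1.7124, γ^t·E[r] = 0.839068, running G = 3.466152
t=3: π = [0.2342, 0.4760, 0.2898], E[r] = 1.7102, γ^t·E[r] = 0.586603, running G = 4.052755
t=4: π = [0.2345, 0.4759, 0.2897], E[r] = 1.7103, γ^t·E[r] = 0.410650, running G = 4.463405
t=5: π = [0.2345, 0.4759, 0.2897], E[r] = 1.7103, γ^t·E[r] = 0.287458, running G = 4.750863
t=6: π = [0.2345, 0.4759, 0.2897], E[r] = 1.7103, γ^t·E[r] = 0.201220, running G = 4.952084
t=7: π = [0.2345, 0.4759, 0.2897], E[r] = 1.7103, γ^t·E[r] = 0.140854, running G = 5.092938
t=8: π = [0.2345, 0.4759, 0.2897], E[r] = 1.7103, γ^t·E[r] = 0.098598, running G = 5.191536

G = 5.1915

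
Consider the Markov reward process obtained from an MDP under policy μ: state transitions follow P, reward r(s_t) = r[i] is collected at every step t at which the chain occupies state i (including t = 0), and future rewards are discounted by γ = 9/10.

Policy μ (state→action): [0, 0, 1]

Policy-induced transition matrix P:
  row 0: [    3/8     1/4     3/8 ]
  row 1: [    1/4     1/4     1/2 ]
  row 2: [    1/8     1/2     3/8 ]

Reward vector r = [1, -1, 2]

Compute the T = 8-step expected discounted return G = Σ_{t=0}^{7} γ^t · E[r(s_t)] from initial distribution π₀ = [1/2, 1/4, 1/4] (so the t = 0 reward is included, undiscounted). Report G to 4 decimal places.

G = 4.1493

t=0: π = [0.5000, 0.2500, 0.2500], E[r] = 0.7500, γ^t·E[r] = 0.750000, running G = 0.750000
t=1: π = [0.2813, 0.3125, 0.4063], E[r] = 0.7813, γ^t·E[r] = 0.703125, running G = 1.453125
t=2: π = [0.2344, 0.3516, 0.4141], E[r] = 0.7109, γ^t·E[r] = 0.575859, running G = 2.028984
t=3: π = [0.2275, 0.3535, 0.4189], E[r] = 0.7119, γ^t·E[r] = 0.518985, running G = 2.547970
t=4: π = [0.2261, 0.3547, 0.4192], E[r] = 0.7097, γ^t·E[r] = 0.465645, running G = 3.013615
t=5: π = [0.2259, 0.3548, 0.4193], E[r] = 0.7097, γ^t·E[r] = 0.419099, running G = 3.432714
t=6: π = [0.2258, 0.3548, 0.4193], E[r] = 0.7097, γ^t·E[r] = 0.377152, running G = 3.809866
t=7: π = [0.2258, 0.3548, 0.4194], E[r] = 0.7097, γ^t·E[r] = 0.339438, running G = 4.149303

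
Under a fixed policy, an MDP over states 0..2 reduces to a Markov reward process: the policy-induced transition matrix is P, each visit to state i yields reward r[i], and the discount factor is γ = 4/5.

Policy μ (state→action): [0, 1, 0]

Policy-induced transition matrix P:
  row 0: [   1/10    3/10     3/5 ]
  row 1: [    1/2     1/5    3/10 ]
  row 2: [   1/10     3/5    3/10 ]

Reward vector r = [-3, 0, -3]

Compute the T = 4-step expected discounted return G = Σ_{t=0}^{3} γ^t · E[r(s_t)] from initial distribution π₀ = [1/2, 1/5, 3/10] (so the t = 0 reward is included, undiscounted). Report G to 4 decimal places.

G = -6.0410

t=0: π = [0.5000, 0.2000, 0.3000], E[r] = -2.4000, γ^t·E[r] = -2.400000, running G = -2.400000
t=1: π = [0.1800, 0.3700, 0.4500], E[r] = -1.8900, γ^t·E[r] = -1.512000, running G = -3.912000
t=2: π = [0.2480, 0.3980, 0.3540], E[r] = -1.8060, γ^t·E[r] = -1.155840, running G = -5.067840
t=3: π = [0.2592, 0.3664, 0.3744], E[r] = -1.9008, γ^t·E[r] = -0.973210, running G = -6.041050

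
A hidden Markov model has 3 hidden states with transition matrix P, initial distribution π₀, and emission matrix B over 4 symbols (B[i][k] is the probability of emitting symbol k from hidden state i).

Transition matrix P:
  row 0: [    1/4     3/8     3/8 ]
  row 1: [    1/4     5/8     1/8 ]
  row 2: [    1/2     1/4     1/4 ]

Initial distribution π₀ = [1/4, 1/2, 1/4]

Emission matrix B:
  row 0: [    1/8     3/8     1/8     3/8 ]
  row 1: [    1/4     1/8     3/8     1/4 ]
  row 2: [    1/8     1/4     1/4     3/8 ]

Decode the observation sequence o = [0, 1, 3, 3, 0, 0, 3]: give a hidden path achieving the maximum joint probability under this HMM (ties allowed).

path = [1, 1, 1, 1, 1, 1, 1]

t=0: δ = [3.125e-02, 1.250e-01, 3.125e-02]  (obs o_0=0)
t=1: δ = [1.172e-02, 9.766e-03, 3.906e-03]  ψ = [1, 1, 1]  (obs o_1=1)
t=2: δ = [1.099e-03, 1.526e-03, 1.648e-03]  ψ = [0, 1, 0]  (obs o_2=3)
t=3: δ = [3.090e-04, 2.384e-04, 1.545e-04]  ψ = [2, 1, 0]  (obs o_3=3)
t=4: δ = [9.656e-06, 3.725e-05, 1.448e-05]  ψ = [0, 1, 0]  (obs o_4=0)
t=5: δ = [1.164e-06, 5.821e-06, 5.821e-07]  ψ = [1, 1, 1]  (obs o_5=0)
t=6: δ = [5.457e-07, 9.095e-07, 2.728e-07]  ψ = [1, 1, 1]  (obs o_6=3)
backtrack: best end state = 1; path = [1, 1, 1, 1, 1, 1, 1]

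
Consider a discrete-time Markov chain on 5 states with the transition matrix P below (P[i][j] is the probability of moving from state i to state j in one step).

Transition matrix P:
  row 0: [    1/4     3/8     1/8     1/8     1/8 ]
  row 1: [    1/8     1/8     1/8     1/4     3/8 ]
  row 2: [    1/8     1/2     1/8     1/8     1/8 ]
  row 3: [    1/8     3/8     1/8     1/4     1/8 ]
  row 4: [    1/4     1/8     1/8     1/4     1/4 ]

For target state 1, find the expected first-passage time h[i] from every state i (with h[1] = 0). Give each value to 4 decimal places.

h = [2.8176, 0.0000, 2.4654, 2.8176, 3.6226]

First-step conditioning: h[1] = 0; for i ≠ 1, h[i] = 1 + Σ_k P[i][k]·h[k].
  h[0] = 1 + 1/4·h[0] + 1/8·h[2] + 1/8·h[3] + 1/8·h[4]
  h[2] = 1 + 1/8·h[0] + 1/8·h[2] + 1/8·h[3] + 1/8·h[4]
  h[3] = 1 + 1/8·h[0] + 1/8·h[2] + 1/4·h[3] + 1/8·h[4]
  h[4] = 1 + 1/4·h[0] + 1/8·h[2] + 1/4·h[3] + 1/4·h[4]
Solving the 4×4 linear system over states ≠ 1 gives exactly h = [448/159, 0, 392/159, 448/159, 192/53] (h[1] = 0 is the target).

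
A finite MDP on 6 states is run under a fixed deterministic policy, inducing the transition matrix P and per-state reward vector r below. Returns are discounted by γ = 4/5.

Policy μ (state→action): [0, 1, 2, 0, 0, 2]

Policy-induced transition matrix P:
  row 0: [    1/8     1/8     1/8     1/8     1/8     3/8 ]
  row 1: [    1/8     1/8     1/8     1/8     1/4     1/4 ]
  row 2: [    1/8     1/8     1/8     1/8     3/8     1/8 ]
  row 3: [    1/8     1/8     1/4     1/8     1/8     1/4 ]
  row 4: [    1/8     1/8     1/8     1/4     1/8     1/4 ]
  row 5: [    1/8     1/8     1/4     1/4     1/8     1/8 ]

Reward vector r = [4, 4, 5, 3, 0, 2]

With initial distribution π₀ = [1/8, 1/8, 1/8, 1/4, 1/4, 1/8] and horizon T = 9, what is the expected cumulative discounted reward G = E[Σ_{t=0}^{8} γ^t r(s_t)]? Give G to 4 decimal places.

t=0: π = [0.1250, 0.1250, 0.1250, 0.2500, 0.2500, 0.1250], E[r] = 2.6250, γ^t·E[r] = 2.625000, running G = 2.625000
t=1: π = [0.1250, 0.1250, 0.1719, 0.1719, 0.1719, 0.2344], E[r] = 2.8438, γ^t·E[r] = 2.275000, running G = 4.900000
t=2: π = [0.1250, 0.1250, 0.1758, 0.1758, 0.1836, 0.2148], E[r] = 2.8359, γ^t·E[r] = 1.815000, running G = 6.715000
t=3: π = [0.1250, 0.1250, 0.1738, 0.1748, 0.1846, 0.2168], E[r] = 2.8271, γ^t·E[r] = 1.447500, running G = 8.162500
t=4: π = [0.1250, 0.1250, 0.1740, 0.1752, 0.1841, 0.2168], E[r] = 2.8289, γ^t·E[r] = 1.158700, running G = 9.321200
t=5: π = [0.1250, 0.1250, 0.1740, 0.1751, 0.1841, 0.2168], E[r] = 2.8289, γ^t·E[r] = 0.926965, running G = 10.248165
t=6: π = [0.1250, 0.1250, 0.1740, 0.1751, 0.1841, 0.2168], E[r] = 2.8288, γ^t·E[r] = 0.741559, running G = 10.989724
t=7: π = [0.1250, 0.1250, 0.1740, 0.1751, 0.1841, 0.2168], E[r] = 2.8288, γ^t·E[r] = 0.593248, running G = 11.582972
t=8: π = [0.1250, 0.1250, 0.1740, 0.1751, 0.1841, 0.2168], E[r] = 2.8288, γ^t·E[r] = 0.474599, running G = 12.057571

G = 12.0576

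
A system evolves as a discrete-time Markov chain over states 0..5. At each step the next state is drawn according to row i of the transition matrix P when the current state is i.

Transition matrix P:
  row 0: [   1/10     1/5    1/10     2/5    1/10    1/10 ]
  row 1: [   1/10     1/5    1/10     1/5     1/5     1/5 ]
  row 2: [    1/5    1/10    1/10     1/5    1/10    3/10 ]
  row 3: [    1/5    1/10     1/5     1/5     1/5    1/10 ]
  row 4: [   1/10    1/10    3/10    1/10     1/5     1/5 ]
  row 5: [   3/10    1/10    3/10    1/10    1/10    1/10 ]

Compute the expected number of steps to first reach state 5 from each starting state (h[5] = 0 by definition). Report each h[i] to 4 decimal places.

First-step conditioning: h[5] = 0; for i ≠ 5, h[i] = 1 + Σ_k P[i][k]·h[k].
  h[0] = 1 + 1/10·h[0] + 1/5·h[1] + 1/10·h[2] + 2/5·h[3] + 1/10·h[4]
  h[1] = 1 + 1/10·h[0] + 1/5·h[1] + 1/10·h[2] + 1/5·h[3] + 1/5·h[4]
  h[2] = 1 + 1/5·h[0] + 1/10·h[1] + 1/10·h[2] + 1/5·h[3] + 1/10·h[4]
  h[3] = 1 + 1/5·h[0] + 1/10·h[1] + 1/5·h[2] + 1/5·h[3] + 1/5·h[4]
  h[4] = 1 + 1/10·h[0] + 1/10·h[1] + 3/10·h[2] + 1/10·h[3] + 1/5·h[4]
Solving the 5×5 linear system over states ≠ 5 gives exactly h = [16010/2577, 4750/859, 13040/2577, 15730/2577, 4620/859, 0] (h[5] = 0 is the target).

h = [6.2127, 5.5297, 5.0601, 6.1040, 5.3783, 0.0000]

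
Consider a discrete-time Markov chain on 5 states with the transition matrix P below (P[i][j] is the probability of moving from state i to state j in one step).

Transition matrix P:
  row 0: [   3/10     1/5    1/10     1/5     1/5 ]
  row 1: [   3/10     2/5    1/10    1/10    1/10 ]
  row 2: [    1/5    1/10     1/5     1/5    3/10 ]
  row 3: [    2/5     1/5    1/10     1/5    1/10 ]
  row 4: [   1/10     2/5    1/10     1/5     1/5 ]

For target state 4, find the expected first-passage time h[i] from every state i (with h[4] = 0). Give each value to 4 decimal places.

h = [5.8872, 6.5495, 5.1594, 6.4759, 0.0000]

First-step conditioning: h[4] = 0; for i ≠ 4, h[i] = 1 + Σ_k P[i][k]·h[k].
  h[0] = 1 + 3/10·h[0] + 1/5·h[1] + 1/10·h[2] + 1/5·h[3]
  h[1] = 1 + 3/10·h[0] + 2/5·h[1] + 1/10·h[2] + 1/10·h[3]
  h[2] = 1 + 1/5·h[0] + 1/10·h[1] + 1/5·h[2] + 1/5·h[3]
  h[3] = 1 + 2/5·h[0] + 1/5·h[1] + 1/10·h[2] + 1/5·h[3]
Solving the 4×4 linear system over states ≠ 4 gives exactly h = [7200/1223, 8010/1223, 6310/1223, 7920/1223, 0] (h[4] = 0 is the target).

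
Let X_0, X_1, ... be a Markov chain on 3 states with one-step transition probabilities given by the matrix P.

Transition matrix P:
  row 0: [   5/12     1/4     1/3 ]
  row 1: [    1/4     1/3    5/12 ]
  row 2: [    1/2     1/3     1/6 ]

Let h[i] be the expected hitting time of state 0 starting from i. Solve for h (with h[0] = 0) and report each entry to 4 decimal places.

h = [0.0000, 3.0000, 2.4000]

First-step conditioning: h[0] = 0; for i ≠ 0, h[i] = 1 + Σ_k P[i][k]·h[k].
  h[1] = 1 + 1/3·h[1] + 5/12·h[2]
  h[2] = 1 + 1/3·h[1] + 1/6·h[2]
Solving the 2×2 linear system over states ≠ 0 gives exactly h = [0, 3, 12/5] (h[0] = 0 is the target).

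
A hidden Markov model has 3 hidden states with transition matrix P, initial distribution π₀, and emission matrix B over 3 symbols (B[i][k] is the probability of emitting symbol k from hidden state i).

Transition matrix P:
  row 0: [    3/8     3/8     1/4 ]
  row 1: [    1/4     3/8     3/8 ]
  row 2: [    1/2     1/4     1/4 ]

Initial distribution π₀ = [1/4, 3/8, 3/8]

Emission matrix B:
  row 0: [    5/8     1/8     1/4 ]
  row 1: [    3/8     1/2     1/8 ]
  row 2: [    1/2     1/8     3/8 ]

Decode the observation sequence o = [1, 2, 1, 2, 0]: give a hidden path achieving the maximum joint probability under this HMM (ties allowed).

t=0: δ = [3.125e-02, 1.875e-01, 4.688e-02]  (obs o_0=1)
t=1: δ = [1.172e-02, 8.789e-03, 2.637e-02]  ψ = [1, 1, 1]  (obs o_1=2)
t=2: δ = [1.648e-03, 3.296e-03, 8.240e-04]  ψ = [2, 2, 2]  (obs o_2=1)
t=3: δ = [2.060e-04, 1.545e-04, 4.635e-04]  ψ = [1, 1, 1]  (obs o_3=2)
t=4: δ = [1.448e-04, 4.345e-05, 5.794e-05]  ψ = [2, 2, 2]  (obs o_4=0)
backtrack: best end state = 0; path = [1, 2, 1, 2, 0]

path = [1, 2, 1, 2, 0]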